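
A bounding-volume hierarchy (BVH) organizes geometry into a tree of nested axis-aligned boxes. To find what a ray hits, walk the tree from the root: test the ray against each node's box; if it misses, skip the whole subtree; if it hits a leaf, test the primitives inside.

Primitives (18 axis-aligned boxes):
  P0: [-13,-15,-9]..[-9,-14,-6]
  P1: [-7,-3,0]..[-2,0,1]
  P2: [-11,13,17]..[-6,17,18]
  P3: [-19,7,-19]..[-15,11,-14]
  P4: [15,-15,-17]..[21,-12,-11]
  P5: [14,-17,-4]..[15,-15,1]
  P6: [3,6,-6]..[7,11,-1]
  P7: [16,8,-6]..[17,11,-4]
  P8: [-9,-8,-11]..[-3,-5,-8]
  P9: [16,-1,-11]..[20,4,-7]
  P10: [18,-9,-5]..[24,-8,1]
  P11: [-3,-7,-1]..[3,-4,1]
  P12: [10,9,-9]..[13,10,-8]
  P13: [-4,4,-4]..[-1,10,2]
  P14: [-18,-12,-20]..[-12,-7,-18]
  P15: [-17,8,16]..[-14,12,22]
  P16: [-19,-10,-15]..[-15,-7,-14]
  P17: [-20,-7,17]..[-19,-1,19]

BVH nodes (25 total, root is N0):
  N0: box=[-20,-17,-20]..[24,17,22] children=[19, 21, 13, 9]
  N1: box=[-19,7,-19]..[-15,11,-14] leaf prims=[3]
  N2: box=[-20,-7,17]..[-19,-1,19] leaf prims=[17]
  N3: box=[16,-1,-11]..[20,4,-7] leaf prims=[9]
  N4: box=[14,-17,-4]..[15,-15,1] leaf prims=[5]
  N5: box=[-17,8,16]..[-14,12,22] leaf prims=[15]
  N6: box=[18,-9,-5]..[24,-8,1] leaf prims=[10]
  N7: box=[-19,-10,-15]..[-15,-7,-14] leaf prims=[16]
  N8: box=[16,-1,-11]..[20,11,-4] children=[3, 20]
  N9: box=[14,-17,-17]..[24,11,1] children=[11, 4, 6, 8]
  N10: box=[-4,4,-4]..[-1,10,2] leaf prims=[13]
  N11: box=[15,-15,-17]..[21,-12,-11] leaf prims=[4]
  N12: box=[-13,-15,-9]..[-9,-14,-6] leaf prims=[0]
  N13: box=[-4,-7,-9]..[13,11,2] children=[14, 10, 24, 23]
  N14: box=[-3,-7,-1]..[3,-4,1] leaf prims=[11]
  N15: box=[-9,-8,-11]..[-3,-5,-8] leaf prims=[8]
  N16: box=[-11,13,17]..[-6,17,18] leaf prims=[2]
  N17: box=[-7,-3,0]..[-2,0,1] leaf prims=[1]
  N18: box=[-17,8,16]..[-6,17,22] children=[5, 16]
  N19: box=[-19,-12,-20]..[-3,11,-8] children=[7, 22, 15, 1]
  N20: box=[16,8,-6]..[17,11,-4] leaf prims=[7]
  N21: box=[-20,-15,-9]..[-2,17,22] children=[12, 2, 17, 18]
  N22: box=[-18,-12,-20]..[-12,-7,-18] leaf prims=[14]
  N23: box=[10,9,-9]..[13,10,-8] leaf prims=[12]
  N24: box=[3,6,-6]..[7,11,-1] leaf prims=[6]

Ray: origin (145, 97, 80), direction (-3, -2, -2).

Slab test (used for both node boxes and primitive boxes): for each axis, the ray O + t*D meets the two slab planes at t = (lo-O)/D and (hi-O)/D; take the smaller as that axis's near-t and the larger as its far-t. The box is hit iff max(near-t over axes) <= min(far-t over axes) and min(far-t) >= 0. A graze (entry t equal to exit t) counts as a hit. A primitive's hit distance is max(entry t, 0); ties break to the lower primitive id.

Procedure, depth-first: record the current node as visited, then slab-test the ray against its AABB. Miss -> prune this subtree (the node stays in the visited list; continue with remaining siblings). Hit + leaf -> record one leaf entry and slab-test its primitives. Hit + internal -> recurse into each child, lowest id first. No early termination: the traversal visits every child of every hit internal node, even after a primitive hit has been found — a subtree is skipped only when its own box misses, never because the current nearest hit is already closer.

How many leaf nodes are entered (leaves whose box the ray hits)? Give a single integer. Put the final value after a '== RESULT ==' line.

Traverse from the root:
N0 x:[121/3,55] y:[40,57] z:[29,50] -> hit [121/3,50], descend [9, 13, 19, 21]
  N9 x:[121/3,131/3] y:[43,57] z:[79/2,97/2] -> hit [43,131/3], descend [4, 6, 8, 11]
    N4 x:[130/3,131/3] y:[56,57] z:[79/2,42] -> miss, prune
    N6 x:[121/3,127/3] y:[105/2,53] z:[79/2,85/2] -> miss, prune
    N8 x:[125/3,43] y:[43,49] z:[42,91/2] -> hit [43,43], descend [3, 20]
      N3 x:[125/3,43] y:[93/2,49] z:[87/2,91/2] -> miss, prune
      N20 x:[128/3,43] y:[43,89/2] z:[42,43] -> hit [43,43] leaf, test {P7@t=43}
    N11 x:[124/3,130/3] y:[109/2,56] z:[91/2,97/2] -> miss, prune
  N13 x:[44,149/3] y:[43,52] z:[39,89/2] -> hit [44,89/2], descend [10, 14, 23, 24]
    N10 x:[146/3,149/3] y:[87/2,93/2] z:[39,42] -> miss, prune
    N14 x:[142/3,148/3] y:[101/2,52] z:[79/2,81/2] -> miss, prune
    N23 x:[44,45] y:[87/2,44] z:[44,89/2] -> hit [44,44] leaf, test {P12@t=44}
    N24 x:[46,142/3] y:[43,91/2] z:[81/2,43] -> miss, prune
  N19 x:[148/3,164/3] y:[43,109/2] z:[44,50] -> hit [148/3,50], descend [1, 7, 15, 22]
    N1 x:[160/3,164/3] y:[43,45] z:[47,99/2] -> miss, prune
    N7 x:[160/3,164/3] y:[52,107/2] z:[47,95/2] -> miss, prune
    N15 x:[148/3,154/3] y:[51,105/2] z:[44,91/2] -> miss, prune
    N22 x:[157/3,163/3] y:[52,109/2] z:[49,50] -> miss, prune
  N21 x:[49,55] y:[40,56] z:[29,89/2] -> miss, prune

19 AABB tests over nodes [0, 9, 4, 6, 8, 3, 20, 11, 13, 10, 14, 23, 24, 19, 1, 7, 15, 22, 21]; 2 leaves entered; closest P7.

== RESULT ==
2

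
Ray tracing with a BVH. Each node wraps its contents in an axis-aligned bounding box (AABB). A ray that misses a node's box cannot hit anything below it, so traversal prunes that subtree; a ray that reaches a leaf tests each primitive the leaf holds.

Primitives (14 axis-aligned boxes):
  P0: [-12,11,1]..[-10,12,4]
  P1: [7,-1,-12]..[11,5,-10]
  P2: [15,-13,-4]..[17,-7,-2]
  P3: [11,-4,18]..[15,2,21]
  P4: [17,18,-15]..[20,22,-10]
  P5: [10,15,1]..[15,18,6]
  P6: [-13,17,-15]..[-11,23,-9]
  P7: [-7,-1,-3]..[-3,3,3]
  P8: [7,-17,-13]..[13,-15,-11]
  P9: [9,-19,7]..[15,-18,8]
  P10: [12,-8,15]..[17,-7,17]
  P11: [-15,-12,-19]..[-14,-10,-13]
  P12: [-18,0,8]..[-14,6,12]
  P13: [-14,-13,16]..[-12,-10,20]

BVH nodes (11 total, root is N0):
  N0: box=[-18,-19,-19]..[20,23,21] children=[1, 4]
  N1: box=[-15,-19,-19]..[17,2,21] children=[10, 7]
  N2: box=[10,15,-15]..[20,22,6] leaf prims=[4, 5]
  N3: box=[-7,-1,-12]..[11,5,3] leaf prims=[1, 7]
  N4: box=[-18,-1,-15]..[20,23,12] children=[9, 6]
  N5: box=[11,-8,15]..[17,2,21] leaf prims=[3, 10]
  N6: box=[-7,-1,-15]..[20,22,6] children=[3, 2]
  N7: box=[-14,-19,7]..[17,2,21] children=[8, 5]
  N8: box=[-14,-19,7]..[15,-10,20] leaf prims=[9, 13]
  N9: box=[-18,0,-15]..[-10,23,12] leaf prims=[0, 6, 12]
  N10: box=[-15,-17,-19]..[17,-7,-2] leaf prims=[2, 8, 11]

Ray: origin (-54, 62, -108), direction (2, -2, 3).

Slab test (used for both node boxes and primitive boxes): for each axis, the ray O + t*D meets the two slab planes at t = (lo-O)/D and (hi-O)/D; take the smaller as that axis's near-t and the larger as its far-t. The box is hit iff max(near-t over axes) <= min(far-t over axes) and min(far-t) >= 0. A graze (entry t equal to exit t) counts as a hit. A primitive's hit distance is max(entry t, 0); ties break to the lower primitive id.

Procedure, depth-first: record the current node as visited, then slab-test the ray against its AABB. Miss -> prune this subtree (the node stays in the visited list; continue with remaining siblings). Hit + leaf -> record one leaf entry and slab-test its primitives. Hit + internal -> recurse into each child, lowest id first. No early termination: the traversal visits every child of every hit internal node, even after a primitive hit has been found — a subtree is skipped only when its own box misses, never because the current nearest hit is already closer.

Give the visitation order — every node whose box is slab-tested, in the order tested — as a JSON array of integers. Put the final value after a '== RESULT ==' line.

Walk:
N0 x:[18,37] y:[39/2,81/2] z:[89/3,43] -> hit [89/3,37], descend [1, 4]
  N1 x:[39/2,71/2] y:[30,81/2] z:[89/3,43] -> hit [30,71/2], descend [7, 10]
    N7 x:[20,71/2] y:[30,81/2] z:[115/3,43] -> miss, prune
    N10 x:[39/2,71/2] y:[69/2,79/2] z:[89/3,106/3] -> hit [69/2,106/3] leaf, test {P2@t=104/3, P8(miss), P11(miss)}
  N4 x:[18,37] y:[39/2,63/2] z:[31,40] -> hit [31,63/2], descend [6, 9]
    N6 x:[47/2,37] y:[20,63/2] z:[31,38] -> hit [31,63/2], descend [2, 3]
      N2 x:[32,37] y:[20,47/2] z:[31,38] -> miss, prune
      N3 x:[47/2,65/2] y:[57/2,63/2] z:[32,37] -> miss, prune
    N9 x:[18,22] y:[39/2,31] z:[31,40] -> miss, prune

Visited [0, 1, 7, 10, 4, 6, 2, 3, 9]. Tests: 9 box, 1 leaf. Nearest: P2.

== RESULT ==
[0, 1, 7, 10, 4, 6, 2, 3, 9]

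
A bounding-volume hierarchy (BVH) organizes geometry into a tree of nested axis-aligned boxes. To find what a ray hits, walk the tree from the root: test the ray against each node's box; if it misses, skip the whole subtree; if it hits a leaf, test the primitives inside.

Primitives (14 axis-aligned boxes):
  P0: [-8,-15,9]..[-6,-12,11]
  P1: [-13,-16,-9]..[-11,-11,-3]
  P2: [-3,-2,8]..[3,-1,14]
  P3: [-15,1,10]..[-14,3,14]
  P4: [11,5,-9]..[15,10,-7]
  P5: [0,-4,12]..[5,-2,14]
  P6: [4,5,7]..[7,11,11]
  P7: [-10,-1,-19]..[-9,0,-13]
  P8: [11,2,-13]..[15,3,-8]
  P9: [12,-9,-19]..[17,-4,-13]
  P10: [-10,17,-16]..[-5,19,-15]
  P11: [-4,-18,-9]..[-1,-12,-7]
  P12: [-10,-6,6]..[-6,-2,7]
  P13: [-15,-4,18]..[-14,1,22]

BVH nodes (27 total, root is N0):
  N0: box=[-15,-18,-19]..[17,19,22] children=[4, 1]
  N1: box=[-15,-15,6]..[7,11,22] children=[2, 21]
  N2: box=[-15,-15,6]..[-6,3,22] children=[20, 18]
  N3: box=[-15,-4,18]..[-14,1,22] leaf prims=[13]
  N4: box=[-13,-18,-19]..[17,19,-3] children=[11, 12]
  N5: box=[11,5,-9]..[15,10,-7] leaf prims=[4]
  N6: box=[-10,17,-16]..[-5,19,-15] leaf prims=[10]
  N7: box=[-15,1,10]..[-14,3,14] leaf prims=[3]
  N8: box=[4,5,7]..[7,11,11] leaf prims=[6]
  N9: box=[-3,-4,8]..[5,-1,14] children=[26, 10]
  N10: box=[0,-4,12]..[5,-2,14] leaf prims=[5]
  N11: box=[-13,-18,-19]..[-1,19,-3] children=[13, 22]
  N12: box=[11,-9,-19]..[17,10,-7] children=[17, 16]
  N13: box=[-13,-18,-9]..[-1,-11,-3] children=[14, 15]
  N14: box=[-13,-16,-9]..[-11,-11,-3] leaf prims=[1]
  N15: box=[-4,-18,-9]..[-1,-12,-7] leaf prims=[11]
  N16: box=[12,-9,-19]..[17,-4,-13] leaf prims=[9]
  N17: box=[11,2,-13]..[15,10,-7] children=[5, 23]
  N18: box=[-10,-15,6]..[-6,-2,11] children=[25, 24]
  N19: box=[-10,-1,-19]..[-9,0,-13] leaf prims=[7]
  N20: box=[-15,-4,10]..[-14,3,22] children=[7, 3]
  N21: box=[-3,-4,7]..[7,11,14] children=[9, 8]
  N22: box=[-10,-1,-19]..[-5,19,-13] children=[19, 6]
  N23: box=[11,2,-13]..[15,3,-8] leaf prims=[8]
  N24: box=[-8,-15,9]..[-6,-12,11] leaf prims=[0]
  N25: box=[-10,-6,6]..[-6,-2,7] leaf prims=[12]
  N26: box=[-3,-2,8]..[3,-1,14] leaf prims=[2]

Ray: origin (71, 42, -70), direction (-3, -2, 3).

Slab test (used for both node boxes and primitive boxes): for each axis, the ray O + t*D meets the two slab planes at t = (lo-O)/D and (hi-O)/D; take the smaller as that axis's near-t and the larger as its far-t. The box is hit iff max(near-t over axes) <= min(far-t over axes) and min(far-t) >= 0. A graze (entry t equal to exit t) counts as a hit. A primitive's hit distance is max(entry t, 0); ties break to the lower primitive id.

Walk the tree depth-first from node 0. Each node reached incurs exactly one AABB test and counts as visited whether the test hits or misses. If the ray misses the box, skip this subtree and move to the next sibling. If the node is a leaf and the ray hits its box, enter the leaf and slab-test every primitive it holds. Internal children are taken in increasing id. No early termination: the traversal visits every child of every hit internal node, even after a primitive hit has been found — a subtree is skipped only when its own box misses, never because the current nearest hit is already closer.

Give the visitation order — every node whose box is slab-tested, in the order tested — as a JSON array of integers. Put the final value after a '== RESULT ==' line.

Trace the traversal:
N0 x:[18,86/3] y:[23/2,30] z:[17,92/3] -> hit [18,86/3], descend [1, 4]
  N1 x:[64/3,86/3] y:[31/2,57/2] z:[76/3,92/3] -> hit [76/3,57/2], descend [2, 21]
    N2 x:[77/3,86/3] y:[39/2,57/2] z:[76/3,92/3] -> hit [77/3,57/2], descend [18, 20]
      N18 x:[77/3,27] y:[22,57/2] z:[76/3,27] -> hit [77/3,27], descend [24, 25]
        N24 x:[77/3,79/3] y:[27,57/2] z:[79/3,27] -> miss, prune
        N25 x:[77/3,27] y:[22,24] z:[76/3,77/3] -> miss, prune
      N20 x:[85/3,86/3] y:[39/2,23] z:[80/3,92/3] -> miss, prune
    N21 x:[64/3,74/3] y:[31/2,23] z:[77/3,28] -> miss, prune
  N4 x:[18,28] y:[23/2,30] z:[17,67/3] -> hit [18,67/3], descend [11, 12]
    N11 x:[24,28] y:[23/2,30] z:[17,67/3] -> miss, prune
    N12 x:[18,20] y:[16,51/2] z:[17,21] -> hit [18,20], descend [16, 17]
      N16 x:[18,59/3] y:[23,51/2] z:[17,19] -> miss, prune
      N17 x:[56/3,20] y:[16,20] z:[19,21] -> hit [19,20], descend [5, 23]
        N5 x:[56/3,20] y:[16,37/2] z:[61/3,21] -> miss, prune
        N23 x:[56/3,20] y:[39/2,20] z:[19,62/3] -> hit [39/2,20] leaf, test {P8@t=39/2}

15 AABB tests over nodes [0, 1, 2, 18, 24, 25, 20, 21, 4, 11, 12, 16, 17, 5, 23]; 1 leaf entered; closest P8.

== RESULT ==
[0, 1, 2, 18, 24, 25, 20, 21, 4, 11, 12, 16, 17, 5, 23]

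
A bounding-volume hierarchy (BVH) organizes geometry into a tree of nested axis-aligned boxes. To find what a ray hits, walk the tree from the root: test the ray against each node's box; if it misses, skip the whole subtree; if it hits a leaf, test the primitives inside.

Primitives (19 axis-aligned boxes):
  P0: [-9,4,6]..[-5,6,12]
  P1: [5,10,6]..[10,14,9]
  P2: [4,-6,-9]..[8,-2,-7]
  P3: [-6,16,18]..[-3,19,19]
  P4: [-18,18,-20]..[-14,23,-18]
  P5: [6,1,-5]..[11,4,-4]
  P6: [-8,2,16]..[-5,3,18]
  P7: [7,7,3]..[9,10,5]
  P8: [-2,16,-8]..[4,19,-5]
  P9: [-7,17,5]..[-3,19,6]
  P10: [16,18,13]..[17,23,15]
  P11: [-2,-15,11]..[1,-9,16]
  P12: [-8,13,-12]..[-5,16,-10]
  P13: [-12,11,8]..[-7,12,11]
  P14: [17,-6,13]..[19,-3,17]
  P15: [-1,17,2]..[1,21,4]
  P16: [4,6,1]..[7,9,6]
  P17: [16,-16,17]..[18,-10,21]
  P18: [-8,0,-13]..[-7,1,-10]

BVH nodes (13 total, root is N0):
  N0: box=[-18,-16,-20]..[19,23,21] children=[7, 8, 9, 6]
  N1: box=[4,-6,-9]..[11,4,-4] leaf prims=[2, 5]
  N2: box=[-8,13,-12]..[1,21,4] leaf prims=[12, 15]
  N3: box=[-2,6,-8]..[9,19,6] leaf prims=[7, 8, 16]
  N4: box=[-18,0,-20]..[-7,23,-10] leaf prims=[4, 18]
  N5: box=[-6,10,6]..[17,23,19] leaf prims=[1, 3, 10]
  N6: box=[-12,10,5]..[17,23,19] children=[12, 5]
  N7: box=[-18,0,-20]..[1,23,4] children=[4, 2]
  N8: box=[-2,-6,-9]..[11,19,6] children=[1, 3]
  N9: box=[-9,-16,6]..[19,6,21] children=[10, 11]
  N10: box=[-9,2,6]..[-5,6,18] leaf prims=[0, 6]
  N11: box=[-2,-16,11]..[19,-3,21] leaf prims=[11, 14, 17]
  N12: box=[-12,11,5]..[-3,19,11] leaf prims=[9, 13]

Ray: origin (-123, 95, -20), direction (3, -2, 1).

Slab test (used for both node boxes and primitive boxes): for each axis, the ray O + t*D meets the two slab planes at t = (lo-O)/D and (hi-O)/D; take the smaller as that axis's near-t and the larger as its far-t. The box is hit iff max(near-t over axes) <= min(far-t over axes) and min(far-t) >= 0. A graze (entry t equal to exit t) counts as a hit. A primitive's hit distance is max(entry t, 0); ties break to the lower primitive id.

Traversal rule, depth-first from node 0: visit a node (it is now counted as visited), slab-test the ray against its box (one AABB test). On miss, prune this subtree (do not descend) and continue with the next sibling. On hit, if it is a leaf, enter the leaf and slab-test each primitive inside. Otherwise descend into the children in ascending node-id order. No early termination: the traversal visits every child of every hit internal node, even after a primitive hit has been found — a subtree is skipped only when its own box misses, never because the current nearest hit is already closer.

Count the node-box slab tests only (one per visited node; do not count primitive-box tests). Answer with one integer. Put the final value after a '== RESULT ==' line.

Walk:
N0 x:[35,142/3] y:[36,111/2] z:[0,41] -> hit [36,41], descend [6, 7, 8, 9]
  N6 x:[37,140/3] y:[36,85/2] z:[25,39] -> hit [37,39], descend [5, 12]
    N5 x:[39,140/3] y:[36,85/2] z:[26,39] -> hit [39,39] leaf, test {P1(miss), P3@t=39, P10(miss)}
    N12 x:[37,40] y:[38,42] z:[25,31] -> miss, prune
  N7 x:[35,124/3] y:[36,95/2] z:[0,24] -> miss, prune
  N8 x:[121/3,134/3] y:[38,101/2] z:[11,26] -> miss, prune
  N9 x:[38,142/3] y:[89/2,111/2] z:[26,41] -> miss, prune

Summary -> nodes [0, 6, 5, 12, 7, 8, 9]; box-tests=7; leaf-entries=1; first=P3

== RESULT ==
7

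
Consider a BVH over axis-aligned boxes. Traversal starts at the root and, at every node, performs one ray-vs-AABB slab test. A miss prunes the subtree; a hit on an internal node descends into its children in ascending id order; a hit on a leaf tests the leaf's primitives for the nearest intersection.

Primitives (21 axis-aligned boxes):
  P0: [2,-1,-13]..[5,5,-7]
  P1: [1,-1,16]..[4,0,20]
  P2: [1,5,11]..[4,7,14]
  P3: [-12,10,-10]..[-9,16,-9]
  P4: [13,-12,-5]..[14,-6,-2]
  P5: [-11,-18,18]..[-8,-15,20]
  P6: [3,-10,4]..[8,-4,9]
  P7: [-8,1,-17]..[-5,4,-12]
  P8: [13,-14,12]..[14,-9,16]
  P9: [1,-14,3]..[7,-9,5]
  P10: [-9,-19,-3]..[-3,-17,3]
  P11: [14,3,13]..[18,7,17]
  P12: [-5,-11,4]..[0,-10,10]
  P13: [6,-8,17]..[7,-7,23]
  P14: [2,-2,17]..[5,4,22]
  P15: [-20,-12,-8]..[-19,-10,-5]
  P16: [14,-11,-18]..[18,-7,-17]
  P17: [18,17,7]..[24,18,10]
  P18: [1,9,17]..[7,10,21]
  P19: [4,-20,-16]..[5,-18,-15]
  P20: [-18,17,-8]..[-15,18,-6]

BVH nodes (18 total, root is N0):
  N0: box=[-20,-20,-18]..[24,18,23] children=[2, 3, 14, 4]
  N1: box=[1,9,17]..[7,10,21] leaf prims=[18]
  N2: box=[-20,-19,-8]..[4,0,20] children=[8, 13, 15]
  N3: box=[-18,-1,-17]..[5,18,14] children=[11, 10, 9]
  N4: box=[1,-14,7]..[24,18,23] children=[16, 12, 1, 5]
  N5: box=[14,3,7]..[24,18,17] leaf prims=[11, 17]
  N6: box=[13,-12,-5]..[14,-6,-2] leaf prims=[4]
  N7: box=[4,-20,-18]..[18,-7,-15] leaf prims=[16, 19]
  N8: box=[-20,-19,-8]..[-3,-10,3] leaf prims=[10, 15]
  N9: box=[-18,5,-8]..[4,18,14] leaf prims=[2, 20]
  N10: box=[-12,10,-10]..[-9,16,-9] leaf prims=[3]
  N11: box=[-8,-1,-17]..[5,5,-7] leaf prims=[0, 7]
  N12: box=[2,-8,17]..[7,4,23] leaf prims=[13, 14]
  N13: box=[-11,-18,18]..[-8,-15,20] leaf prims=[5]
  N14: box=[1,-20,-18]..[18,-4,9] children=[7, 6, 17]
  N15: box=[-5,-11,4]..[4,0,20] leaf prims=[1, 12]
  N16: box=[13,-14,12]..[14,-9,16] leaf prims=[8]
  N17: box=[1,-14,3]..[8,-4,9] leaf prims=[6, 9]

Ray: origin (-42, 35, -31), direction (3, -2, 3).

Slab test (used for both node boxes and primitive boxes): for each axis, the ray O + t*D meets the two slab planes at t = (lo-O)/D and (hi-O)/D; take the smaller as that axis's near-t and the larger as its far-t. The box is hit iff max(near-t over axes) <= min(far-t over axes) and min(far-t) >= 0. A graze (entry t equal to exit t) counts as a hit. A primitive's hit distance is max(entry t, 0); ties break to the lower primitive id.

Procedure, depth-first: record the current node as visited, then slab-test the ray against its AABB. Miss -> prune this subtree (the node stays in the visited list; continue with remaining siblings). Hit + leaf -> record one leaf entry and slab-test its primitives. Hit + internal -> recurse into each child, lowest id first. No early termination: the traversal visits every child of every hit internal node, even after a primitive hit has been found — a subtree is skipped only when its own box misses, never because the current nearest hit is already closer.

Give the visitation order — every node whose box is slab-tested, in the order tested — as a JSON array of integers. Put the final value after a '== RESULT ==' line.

Trace the traversal:
N0 x:[22/3,22] y:[17/2,55/2] z:[13/3,18] -> hit [17/2,18], descend [2, 3, 4, 14]
  N2 x:[22/3,46/3] y:[35/2,27] z:[23/3,17] -> miss, prune
  N3 x:[8,47/3] y:[17/2,18] z:[14/3,15] -> hit [17/2,15], descend [9, 10, 11]
    N9 x:[8,46/3] y:[17/2,15] z:[23/3,15] -> hit [17/2,15] leaf, test {P2@t=43/3, P20(miss)}
    N10 x:[10,11] y:[19/2,25/2] z:[7,22/3] -> miss, prune
    N11 x:[34/3,47/3] y:[15,18] z:[14/3,8] -> miss, prune
  N4 x:[43/3,22] y:[17/2,49/2] z:[38/3,18] -> hit [43/3,18], descend [1, 5, 12, 16]
    N1 x:[43/3,49/3] y:[25/2,13] z:[16,52/3] -> miss, prune
    N5 x:[56/3,22] y:[17/2,16] z:[38/3,16] -> miss, prune
    N12 x:[44/3,49/3] y:[31/2,43/2] z:[16,18] -> hit [16,49/3] leaf, test {P13(miss), P14(miss)}
    N16 x:[55/3,56/3] y:[22,49/2] z:[43/3,47/3] -> miss, prune
  N14 x:[43/3,20] y:[39/2,55/2] z:[13/3,40/3] -> miss, prune

12 AABB tests over nodes [0, 2, 3, 9, 10, 11, 4, 1, 5, 12, 16, 14]; 2 leaves entered; closest P2.

== RESULT ==
[0, 2, 3, 9, 10, 11, 4, 1, 5, 12, 16, 14]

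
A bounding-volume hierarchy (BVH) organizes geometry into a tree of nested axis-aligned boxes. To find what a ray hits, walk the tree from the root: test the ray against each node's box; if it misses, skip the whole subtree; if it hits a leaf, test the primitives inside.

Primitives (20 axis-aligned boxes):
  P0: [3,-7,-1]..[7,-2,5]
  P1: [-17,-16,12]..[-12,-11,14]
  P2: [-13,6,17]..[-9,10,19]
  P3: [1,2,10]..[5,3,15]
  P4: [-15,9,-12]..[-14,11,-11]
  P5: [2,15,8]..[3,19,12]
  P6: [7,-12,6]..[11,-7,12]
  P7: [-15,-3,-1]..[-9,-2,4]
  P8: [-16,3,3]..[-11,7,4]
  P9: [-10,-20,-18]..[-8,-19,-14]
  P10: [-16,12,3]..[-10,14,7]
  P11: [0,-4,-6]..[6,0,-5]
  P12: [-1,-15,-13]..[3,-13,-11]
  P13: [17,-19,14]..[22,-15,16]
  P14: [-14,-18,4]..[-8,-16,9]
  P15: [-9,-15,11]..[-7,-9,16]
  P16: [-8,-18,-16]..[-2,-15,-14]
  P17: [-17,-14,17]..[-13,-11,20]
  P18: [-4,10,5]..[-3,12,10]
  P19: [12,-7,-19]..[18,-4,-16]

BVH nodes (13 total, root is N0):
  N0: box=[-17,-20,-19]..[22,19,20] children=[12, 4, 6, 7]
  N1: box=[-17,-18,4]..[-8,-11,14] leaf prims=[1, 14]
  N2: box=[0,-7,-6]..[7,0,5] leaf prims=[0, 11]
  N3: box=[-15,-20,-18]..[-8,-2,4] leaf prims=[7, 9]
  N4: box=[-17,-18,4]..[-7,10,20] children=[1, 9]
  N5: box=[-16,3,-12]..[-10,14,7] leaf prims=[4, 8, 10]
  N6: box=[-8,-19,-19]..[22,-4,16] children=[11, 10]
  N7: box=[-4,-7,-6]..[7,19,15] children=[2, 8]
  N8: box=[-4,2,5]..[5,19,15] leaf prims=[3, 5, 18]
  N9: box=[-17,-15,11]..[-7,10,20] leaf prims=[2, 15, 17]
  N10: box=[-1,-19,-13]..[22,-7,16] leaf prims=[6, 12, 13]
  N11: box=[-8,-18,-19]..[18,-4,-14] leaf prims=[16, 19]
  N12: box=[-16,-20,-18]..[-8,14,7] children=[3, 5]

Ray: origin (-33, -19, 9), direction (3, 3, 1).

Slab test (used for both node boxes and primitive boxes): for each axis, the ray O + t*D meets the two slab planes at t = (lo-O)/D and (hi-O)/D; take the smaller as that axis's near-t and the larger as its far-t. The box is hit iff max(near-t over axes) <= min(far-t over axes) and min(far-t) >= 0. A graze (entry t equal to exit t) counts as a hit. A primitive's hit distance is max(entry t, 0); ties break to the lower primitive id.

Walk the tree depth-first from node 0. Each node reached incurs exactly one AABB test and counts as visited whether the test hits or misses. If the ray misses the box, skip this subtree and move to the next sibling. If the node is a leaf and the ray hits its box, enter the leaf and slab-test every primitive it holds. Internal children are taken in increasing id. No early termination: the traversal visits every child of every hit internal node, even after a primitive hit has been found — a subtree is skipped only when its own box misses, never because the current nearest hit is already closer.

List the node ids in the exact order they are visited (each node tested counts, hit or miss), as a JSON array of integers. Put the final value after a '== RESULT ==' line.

Walk:
N0 x:[16/3,55/3] y:[-1/3,38/3] z:[-28,11] -> hit [16/3,11], descend [4, 6, 7, 12]
  N4 x:[16/3,26/3] y:[1/3,29/3] z:[-5,11] -> hit [16/3,26/3], descend [1, 9]
    N1 x:[16/3,25/3] y:[1/3,8/3] z:[-5,5] -> miss, prune
    N9 x:[16/3,26/3] y:[4/3,29/3] z:[2,11] -> hit [16/3,26/3] leaf, test {P2(miss), P15(miss), P17(miss)}
  N6 x:[25/3,55/3] y:[0,5] z:[-28,7] -> miss, prune
  N7 x:[29/3,40/3] y:[4,38/3] z:[-15,6] -> miss, prune
  N12 x:[17/3,25/3] y:[-1/3,11] z:[-27,-2] -> miss, prune

order=[0, 4, 1, 9, 6, 7, 12]  |boxes|=7  |leaves|=1  hit=miss

== RESULT ==
[0, 4, 1, 9, 6, 7, 12]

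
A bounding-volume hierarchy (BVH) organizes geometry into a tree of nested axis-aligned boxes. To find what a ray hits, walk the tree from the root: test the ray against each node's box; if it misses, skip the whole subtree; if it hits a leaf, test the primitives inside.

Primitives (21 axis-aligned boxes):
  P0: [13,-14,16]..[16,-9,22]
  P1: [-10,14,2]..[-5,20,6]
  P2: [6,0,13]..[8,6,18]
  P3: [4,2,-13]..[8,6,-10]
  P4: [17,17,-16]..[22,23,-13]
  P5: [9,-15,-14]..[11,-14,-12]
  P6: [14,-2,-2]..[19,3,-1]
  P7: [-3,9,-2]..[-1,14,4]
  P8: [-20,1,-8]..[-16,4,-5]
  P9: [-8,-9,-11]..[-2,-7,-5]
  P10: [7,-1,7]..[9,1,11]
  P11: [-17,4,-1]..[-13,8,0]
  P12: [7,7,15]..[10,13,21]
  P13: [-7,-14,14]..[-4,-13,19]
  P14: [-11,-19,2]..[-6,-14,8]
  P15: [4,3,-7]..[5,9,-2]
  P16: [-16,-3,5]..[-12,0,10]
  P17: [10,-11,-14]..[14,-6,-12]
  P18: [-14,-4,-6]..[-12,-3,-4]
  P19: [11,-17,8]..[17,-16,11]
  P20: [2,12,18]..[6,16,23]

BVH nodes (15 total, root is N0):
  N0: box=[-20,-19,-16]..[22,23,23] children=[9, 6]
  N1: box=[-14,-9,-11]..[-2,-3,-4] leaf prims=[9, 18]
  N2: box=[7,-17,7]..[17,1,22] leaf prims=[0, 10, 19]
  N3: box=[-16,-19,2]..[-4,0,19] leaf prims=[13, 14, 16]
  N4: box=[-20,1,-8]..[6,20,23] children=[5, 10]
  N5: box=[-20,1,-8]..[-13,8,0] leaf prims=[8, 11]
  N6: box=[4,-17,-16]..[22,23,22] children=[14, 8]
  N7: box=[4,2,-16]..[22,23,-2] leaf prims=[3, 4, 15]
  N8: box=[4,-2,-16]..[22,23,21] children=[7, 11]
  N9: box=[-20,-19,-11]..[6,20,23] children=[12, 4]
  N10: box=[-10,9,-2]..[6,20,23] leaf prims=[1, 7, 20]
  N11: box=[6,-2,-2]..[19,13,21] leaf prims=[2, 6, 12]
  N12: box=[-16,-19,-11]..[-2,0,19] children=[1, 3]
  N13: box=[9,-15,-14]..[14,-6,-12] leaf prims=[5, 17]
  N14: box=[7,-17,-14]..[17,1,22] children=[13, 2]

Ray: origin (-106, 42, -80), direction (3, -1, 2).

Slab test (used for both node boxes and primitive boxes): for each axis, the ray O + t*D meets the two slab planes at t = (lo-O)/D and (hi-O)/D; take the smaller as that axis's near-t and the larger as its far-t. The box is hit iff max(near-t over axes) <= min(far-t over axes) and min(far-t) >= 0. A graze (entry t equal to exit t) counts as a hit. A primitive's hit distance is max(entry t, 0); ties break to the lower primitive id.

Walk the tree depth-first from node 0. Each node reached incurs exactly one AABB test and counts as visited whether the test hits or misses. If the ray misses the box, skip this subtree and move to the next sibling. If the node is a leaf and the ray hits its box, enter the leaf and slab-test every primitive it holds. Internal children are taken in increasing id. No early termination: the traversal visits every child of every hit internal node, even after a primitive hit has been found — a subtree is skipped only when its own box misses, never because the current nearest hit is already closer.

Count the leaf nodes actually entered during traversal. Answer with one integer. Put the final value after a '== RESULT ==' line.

Trace the traversal:
N0 x:[86/3,128/3] y:[19,61] z:[32,103/2] -> hit [32,128/3], descend [6, 9]
  N6 x:[110/3,128/3] y:[19,59] z:[32,51] -> hit [110/3,128/3], descend [8, 14]
    N8 x:[110/3,128/3] y:[19,44] z:[32,101/2] -> hit [110/3,128/3], descend [7, 11]
      N7 x:[110/3,128/3] y:[19,40] z:[32,39] -> hit [110/3,39] leaf, test {P3(miss), P4(miss), P15@t=110/3}
      N11 x:[112/3,125/3] y:[29,44] z:[39,101/2] -> hit [39,125/3] leaf, test {P2(miss), P6(miss), P12(miss)}
    N14 x:[113/3,41] y:[41,59] z:[33,51] -> hit [41,41], descend [2, 13]
      N2 x:[113/3,41] y:[41,59] z:[87/2,51] -> miss, prune
      N13 x:[115/3,40] y:[48,57] z:[33,34] -> miss, prune
  N9 x:[86/3,112/3] y:[22,61] z:[69/2,103/2] -> hit [69/2,112/3], descend [4, 12]
    N4 x:[86/3,112/3] y:[22,41] z:[36,103/2] -> hit [36,112/3], descend [5, 10]
      N5 x:[86/3,31] y:[34,41] z:[36,40] -> miss, prune
      N10 x:[32,112/3] y:[22,33] z:[39,103/2] -> miss, prune
    N12 x:[30,104/3] y:[42,61] z:[69/2,99/2] -> miss, prune

13 AABB tests over nodes [0, 6, 8, 7, 11, 14, 2, 13, 9, 4, 5, 10, 12]; 2 leaves entered; closest P15.

== RESULT ==
2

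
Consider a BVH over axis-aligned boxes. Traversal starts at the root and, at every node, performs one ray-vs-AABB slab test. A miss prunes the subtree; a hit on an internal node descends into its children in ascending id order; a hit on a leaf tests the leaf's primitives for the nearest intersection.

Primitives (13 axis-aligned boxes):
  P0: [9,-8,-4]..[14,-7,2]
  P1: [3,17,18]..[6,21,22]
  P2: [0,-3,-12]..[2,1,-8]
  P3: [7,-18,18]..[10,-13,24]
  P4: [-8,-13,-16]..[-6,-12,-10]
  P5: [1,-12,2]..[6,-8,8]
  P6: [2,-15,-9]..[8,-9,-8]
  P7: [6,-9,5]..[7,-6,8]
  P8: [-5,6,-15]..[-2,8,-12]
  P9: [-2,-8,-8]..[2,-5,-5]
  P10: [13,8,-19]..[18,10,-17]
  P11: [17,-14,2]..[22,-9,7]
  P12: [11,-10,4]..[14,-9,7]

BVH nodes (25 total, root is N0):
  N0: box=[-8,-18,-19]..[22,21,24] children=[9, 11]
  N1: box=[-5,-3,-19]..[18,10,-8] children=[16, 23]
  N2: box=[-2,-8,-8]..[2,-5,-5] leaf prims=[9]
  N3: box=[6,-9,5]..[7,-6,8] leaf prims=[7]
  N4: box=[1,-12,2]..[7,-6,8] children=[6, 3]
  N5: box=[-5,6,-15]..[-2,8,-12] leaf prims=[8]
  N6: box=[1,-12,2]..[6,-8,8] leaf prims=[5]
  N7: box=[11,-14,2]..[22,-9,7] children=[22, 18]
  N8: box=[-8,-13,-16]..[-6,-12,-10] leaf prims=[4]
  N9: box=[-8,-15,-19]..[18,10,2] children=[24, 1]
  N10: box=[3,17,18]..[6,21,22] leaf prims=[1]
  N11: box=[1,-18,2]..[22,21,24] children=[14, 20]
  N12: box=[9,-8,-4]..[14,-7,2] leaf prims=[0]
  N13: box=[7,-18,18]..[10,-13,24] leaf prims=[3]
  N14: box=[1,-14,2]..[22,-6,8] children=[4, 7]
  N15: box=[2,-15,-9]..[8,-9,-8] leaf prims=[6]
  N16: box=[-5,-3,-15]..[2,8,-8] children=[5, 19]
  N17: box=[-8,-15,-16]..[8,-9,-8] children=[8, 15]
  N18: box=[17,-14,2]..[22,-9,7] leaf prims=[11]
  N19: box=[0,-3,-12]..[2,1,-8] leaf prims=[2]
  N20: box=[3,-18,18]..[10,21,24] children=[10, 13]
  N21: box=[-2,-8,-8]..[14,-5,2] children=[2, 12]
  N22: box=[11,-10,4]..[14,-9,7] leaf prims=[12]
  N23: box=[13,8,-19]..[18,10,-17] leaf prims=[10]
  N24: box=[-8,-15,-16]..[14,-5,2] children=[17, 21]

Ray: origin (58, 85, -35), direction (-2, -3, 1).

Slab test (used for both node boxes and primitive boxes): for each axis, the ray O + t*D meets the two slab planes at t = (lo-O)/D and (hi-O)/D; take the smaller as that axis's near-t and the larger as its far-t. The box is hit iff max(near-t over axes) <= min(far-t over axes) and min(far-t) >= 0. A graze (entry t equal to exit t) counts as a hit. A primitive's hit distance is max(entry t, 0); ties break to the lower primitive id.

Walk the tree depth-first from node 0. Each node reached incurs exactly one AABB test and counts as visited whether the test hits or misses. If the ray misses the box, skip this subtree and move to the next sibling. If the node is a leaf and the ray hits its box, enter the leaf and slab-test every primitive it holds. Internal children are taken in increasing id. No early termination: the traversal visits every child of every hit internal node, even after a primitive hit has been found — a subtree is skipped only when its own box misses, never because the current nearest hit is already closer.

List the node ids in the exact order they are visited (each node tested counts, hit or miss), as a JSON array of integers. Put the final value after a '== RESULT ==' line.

Walk:
N0 x:[18,33] y:[64/3,103/3] z:[16,59] -> hit [64/3,33], descend [9, 11]
  N9 x:[20,33] y:[25,100/3] z:[16,37] -> hit [25,33], descend [1, 24]
    N1 x:[20,63/2] y:[25,88/3] z:[16,27] -> hit [25,27], descend [16, 23]
      N16 x:[28,63/2] y:[77/3,88/3] z:[20,27] -> miss, prune
      N23 x:[20,45/2] y:[25,77/3] z:[16,18] -> miss, prune
    N24 x:[22,33] y:[30,100/3] z:[19,37] -> hit [30,33], descend [17, 21]
      N17 x:[25,33] y:[94/3,100/3] z:[19,27] -> miss, prune
      N21 x:[22,30] y:[30,31] z:[27,37] -> hit [30,30], descend [2, 12]
        N2 x:[28,30] y:[30,31] z:[27,30] -> hit [30,30] leaf, test {P9@t=30}
        N12 x:[22,49/2] y:[92/3,31] z:[31,37] -> miss, prune
  N11 x:[18,57/2] y:[64/3,103/3] z:[37,59] -> miss, prune

Summary -> nodes [0, 9, 1, 16, 23, 24, 17, 21, 2, 12, 11]; box-tests=11; leaf-entries=1; first=P9

== RESULT ==
[0, 9, 1, 16, 23, 24, 17, 21, 2, 12, 11]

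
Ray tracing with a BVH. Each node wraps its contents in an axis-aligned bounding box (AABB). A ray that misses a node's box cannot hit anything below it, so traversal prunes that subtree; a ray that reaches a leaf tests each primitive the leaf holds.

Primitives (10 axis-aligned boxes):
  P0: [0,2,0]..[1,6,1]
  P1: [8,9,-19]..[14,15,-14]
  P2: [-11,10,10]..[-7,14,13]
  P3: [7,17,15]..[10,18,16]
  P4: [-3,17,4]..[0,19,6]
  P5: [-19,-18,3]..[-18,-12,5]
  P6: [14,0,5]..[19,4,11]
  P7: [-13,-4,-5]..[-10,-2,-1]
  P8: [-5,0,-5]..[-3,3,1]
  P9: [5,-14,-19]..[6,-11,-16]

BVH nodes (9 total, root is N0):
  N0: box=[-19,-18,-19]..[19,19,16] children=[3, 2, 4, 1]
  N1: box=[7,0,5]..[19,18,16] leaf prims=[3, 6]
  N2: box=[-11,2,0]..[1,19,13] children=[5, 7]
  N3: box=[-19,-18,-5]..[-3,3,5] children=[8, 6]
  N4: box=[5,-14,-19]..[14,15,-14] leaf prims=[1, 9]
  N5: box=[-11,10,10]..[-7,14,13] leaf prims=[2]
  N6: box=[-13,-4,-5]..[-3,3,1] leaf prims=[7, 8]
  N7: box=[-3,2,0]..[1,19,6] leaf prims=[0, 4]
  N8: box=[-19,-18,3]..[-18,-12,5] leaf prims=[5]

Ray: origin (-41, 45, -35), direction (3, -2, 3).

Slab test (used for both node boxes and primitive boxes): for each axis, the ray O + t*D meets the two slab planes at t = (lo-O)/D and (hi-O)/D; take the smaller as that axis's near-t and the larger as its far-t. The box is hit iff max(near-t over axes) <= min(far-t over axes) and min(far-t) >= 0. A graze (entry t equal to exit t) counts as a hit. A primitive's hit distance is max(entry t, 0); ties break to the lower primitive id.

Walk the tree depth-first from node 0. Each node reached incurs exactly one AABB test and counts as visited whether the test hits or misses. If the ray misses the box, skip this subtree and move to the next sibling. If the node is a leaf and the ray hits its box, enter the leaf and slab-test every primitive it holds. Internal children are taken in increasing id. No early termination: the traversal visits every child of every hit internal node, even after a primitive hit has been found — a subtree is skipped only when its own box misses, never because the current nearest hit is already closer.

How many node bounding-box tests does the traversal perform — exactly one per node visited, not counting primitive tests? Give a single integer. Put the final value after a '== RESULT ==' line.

Trace the traversal:
N0 x:[22/3,20] y:[13,63/2] z:[16/3,17] -> hit [13,17], descend [1, 2, 3, 4]
  N1 x:[16,20] y:[27/2,45/2] z:[40/3,17] -> hit [16,17] leaf, test {P3(miss), P6(miss)}
  N2 x:[10,14] y:[13,43/2] z:[35/3,16] -> hit [13,14], descend [5, 7]
    N5 x:[10,34/3] y:[31/2,35/2] z:[15,16] -> miss, prune
    N7 x:[38/3,14] y:[13,43/2] z:[35/3,41/3] -> hit [13,41/3] leaf, test {P0(miss), P4@t=13}
  N3 x:[22/3,38/3] y:[21,63/2] z:[10,40/3] -> miss, prune
  N4 x:[46/3,55/3] y:[15,59/2] z:[16/3,7] -> miss, prune

7 AABB tests over nodes [0, 1, 2, 5, 7, 3, 4]; 2 leaves entered; closest P4.

== RESULT ==
7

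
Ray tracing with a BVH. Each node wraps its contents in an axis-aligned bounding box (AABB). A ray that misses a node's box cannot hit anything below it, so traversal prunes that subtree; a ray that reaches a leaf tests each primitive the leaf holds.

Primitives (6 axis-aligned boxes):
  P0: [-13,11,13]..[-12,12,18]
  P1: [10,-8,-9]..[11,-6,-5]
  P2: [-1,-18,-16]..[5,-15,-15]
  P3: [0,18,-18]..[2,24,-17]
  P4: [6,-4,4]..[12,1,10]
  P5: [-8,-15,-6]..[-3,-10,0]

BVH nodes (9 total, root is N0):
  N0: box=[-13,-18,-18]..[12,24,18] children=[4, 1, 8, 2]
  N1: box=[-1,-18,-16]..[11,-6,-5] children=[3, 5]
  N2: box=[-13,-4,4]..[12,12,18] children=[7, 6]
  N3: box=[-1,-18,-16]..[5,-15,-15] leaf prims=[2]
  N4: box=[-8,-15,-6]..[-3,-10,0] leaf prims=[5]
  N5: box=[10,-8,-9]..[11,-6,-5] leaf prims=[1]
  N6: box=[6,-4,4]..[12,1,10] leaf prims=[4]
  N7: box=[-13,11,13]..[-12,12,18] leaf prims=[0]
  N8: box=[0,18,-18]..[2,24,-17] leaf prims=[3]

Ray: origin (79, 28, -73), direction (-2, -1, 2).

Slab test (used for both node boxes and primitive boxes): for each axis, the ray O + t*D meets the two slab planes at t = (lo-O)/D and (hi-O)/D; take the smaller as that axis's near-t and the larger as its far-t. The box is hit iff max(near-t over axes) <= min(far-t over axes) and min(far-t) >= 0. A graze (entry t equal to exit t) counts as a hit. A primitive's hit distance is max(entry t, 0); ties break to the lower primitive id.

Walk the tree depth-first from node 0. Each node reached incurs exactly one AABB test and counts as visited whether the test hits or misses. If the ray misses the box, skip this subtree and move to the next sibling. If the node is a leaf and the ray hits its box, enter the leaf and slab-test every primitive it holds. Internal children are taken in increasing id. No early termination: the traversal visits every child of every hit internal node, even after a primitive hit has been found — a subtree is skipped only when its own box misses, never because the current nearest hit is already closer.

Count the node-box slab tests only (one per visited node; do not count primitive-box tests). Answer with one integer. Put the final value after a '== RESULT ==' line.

Walk:
N0 x:[67/2,46] y:[4,46] z:[55/2,91/2] -> hit [67/2,91/2], descend [1, 2, 4, 8]
  N1 x:[34,40] y:[34,46] z:[57/2,34] -> hit [34,34], descend [3, 5]
    N3 x:[37,40] y:[43,46] z:[57/2,29] -> miss, prune
    N5 x:[34,69/2] y:[34,36] z:[32,34] -> hit [34,34] leaf, test {P1@t=34}
  N2 x:[67/2,46] y:[16,32] z:[77/2,91/2] -> miss, prune
  N4 x:[41,87/2] y:[38,43] z:[67/2,73/2] -> miss, prune
  N8 x:[77/2,79/2] y:[4,10] z:[55/2,28] -> miss, prune

order=[0, 1, 3, 5, 2, 4, 8]  |boxes|=7  |leaves|=1  hit=P1

== RESULT ==
7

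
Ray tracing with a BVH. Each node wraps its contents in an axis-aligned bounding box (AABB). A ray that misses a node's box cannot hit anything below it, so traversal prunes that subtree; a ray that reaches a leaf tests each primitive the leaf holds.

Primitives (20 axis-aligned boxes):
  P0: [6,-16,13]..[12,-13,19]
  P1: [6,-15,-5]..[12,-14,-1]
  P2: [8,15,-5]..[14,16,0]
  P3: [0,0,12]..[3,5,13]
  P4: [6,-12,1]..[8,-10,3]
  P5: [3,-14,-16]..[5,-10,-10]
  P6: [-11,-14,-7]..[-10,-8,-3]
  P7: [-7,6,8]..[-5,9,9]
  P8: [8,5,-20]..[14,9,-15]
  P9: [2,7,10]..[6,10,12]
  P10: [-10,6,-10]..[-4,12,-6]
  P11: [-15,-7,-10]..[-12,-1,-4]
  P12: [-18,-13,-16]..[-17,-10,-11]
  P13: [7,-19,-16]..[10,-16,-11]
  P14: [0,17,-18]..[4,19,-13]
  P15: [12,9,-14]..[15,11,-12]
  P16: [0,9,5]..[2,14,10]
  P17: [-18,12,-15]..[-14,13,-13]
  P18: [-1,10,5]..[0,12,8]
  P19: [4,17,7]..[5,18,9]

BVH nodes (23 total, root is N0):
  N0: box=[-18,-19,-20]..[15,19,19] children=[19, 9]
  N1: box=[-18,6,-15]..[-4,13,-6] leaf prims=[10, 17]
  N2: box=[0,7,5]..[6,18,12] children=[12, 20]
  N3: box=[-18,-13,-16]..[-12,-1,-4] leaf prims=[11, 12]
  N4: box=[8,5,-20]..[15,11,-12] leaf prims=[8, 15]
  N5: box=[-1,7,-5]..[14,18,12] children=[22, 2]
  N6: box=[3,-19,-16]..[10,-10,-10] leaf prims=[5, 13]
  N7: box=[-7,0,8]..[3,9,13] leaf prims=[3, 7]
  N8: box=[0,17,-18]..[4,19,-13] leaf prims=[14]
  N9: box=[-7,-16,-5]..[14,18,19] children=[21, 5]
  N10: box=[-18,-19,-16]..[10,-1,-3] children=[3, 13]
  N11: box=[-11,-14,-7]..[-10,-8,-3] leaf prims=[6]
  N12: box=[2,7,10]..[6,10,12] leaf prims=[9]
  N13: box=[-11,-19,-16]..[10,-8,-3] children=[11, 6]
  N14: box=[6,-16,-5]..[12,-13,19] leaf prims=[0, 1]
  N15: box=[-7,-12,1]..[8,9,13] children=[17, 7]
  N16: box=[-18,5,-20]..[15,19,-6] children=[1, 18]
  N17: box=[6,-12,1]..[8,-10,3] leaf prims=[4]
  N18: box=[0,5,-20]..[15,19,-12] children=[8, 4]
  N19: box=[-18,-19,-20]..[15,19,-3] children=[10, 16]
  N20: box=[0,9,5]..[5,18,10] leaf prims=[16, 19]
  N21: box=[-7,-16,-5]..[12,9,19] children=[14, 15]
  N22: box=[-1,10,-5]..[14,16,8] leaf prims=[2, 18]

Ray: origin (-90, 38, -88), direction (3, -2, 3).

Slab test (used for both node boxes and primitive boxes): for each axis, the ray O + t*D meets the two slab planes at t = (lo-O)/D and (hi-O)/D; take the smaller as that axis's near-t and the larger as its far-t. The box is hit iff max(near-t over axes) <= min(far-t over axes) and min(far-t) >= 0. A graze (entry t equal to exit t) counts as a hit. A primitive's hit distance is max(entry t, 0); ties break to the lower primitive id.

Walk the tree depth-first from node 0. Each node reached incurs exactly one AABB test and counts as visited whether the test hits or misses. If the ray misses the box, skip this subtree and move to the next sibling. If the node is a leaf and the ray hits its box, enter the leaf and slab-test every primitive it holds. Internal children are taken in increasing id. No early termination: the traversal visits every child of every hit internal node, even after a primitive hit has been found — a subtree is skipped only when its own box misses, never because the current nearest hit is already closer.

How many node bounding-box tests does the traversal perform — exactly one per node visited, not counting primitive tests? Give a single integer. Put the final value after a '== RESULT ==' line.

Walk:
N0 x:[24,35] y:[19/2,57/2] z:[68/3,107/3] -> hit [24,57/2], descend [9, 19]
  N9 x:[83/3,104/3] y:[10,27] z:[83/3,107/3] -> miss, prune
  N19 x:[24,35] y:[19/2,57/2] z:[68/3,85/3] -> hit [24,85/3], descend [10, 16]
    N10 x:[24,100/3] y:[39/2,57/2] z:[24,85/3] -> hit [24,85/3], descend [3, 13]
      N3 x:[24,26] y:[39/2,51/2] z:[24,28] -> hit [24,51/2] leaf, test {P11(miss), P12@t=24}
      N13 x:[79/3,100/3] y:[23,57/2] z:[24,85/3] -> hit [79/3,85/3], descend [6, 11]
        N6 x:[31,100/3] y:[24,57/2] z:[24,26] -> miss, prune
        N11 x:[79/3,80/3] y:[23,26] z:[27,85/3] -> miss, prune
    N16 x:[24,35] y:[19/2,33/2] z:[68/3,82/3] -> miss, prune

order=[0, 9, 19, 10, 3, 13, 6, 11, 16]  |boxes|=9  |leaves|=1  hit=P12

== RESULT ==
9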